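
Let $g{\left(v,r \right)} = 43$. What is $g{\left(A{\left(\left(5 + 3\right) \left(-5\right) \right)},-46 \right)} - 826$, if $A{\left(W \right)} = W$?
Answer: $-783$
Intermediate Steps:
$g{\left(A{\left(\left(5 + 3\right) \left(-5\right) \right)},-46 \right)} - 826 = 43 - 826 = -783$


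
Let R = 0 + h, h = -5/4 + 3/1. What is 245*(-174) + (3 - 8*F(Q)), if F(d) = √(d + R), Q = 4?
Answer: -42627 - 4*√23 ≈ -42646.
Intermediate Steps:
h = 7/4 (h = -5*¼ + 3*1 = -5/4 + 3 = 7/4 ≈ 1.7500)
R = 7/4 (R = 0 + 7/4 = 7/4 ≈ 1.7500)
F(d) = √(7/4 + d) (F(d) = √(d + 7/4) = √(7/4 + d))
245*(-174) + (3 - 8*F(Q)) = 245*(-174) + (3 - 4*√(7 + 4*4)) = -42630 + (3 - 4*√(7 + 16)) = -42630 + (3 - 4*√23) = -42627 - 4*√23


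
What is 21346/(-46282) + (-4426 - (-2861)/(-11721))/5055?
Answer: -1832926809802/1371096266355 ≈ -1.3368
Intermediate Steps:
21346/(-46282) + (-4426 - (-2861)/(-11721))/5055 = 21346*(-1/46282) + (-4426 - (-2861)*(-1)/11721)*(1/5055) = -10673/23141 + (-4426 - 1*2861/11721)*(1/5055) = -10673/23141 + (-4426 - 2861/11721)*(1/5055) = -10673/23141 - 51880007/11721*1/5055 = -10673/23141 - 51880007/59249655 = -1832926809802/1371096266355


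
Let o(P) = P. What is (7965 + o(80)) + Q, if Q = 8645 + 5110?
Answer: 21800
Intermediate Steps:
Q = 13755
(7965 + o(80)) + Q = (7965 + 80) + 13755 = 8045 + 13755 = 21800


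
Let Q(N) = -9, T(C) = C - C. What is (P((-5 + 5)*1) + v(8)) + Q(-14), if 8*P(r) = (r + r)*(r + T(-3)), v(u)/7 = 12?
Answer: 75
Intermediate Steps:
v(u) = 84 (v(u) = 7*12 = 84)
T(C) = 0
P(r) = r²/4 (P(r) = ((r + r)*(r + 0))/8 = ((2*r)*r)/8 = (2*r²)/8 = r²/4)
(P((-5 + 5)*1) + v(8)) + Q(-14) = (((-5 + 5)*1)²/4 + 84) - 9 = ((0*1)²/4 + 84) - 9 = ((¼)*0² + 84) - 9 = ((¼)*0 + 84) - 9 = (0 + 84) - 9 = 84 - 9 = 75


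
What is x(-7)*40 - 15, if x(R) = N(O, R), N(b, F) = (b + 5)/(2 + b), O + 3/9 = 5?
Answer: 43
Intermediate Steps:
O = 14/3 (O = -⅓ + 5 = 14/3 ≈ 4.6667)
N(b, F) = (5 + b)/(2 + b)
x(R) = 29/20 (x(R) = (5 + 14/3)/(2 + 14/3) = (29/3)/(20/3) = (3/20)*(29/3) = 29/20)
x(-7)*40 - 15 = (29/20)*40 - 15 = 58 - 15 = 43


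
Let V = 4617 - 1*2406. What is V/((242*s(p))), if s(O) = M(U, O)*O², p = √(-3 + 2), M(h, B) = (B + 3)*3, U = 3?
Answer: -201/220 + 67*I/220 ≈ -0.91364 + 0.30455*I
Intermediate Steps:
M(h, B) = 9 + 3*B (M(h, B) = (3 + B)*3 = 9 + 3*B)
p = I (p = √(-1) = I ≈ 1.0*I)
V = 2211 (V = 4617 - 2406 = 2211)
s(O) = O²*(9 + 3*O) (s(O) = (9 + 3*O)*O² = O²*(9 + 3*O))
V/((242*s(p))) = 2211/((242*(3*I²*(3 + I)))) = 2211/((242*(3*(-1)*(3 + I)))) = 2211/((242*(-9 - 3*I))) = 2211/(-2178 - 726*I) = 2211*((-2178 + 726*I)/5270760) = 67*(-2178 + 726*I)/159720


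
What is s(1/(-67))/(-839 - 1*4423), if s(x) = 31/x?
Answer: 2077/5262 ≈ 0.39472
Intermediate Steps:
s(1/(-67))/(-839 - 1*4423) = (31/(1/(-67)))/(-839 - 1*4423) = (31/(-1/67))/(-839 - 4423) = (31*(-67))/(-5262) = -2077*(-1/5262) = 2077/5262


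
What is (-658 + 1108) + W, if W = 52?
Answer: 502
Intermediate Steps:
(-658 + 1108) + W = (-658 + 1108) + 52 = 450 + 52 = 502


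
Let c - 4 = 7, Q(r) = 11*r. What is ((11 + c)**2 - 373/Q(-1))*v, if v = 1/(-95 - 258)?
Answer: -5697/3883 ≈ -1.4672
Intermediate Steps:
c = 11 (c = 4 + 7 = 11)
v = -1/353 (v = 1/(-353) = -1/353 ≈ -0.0028329)
((11 + c)**2 - 373/Q(-1))*v = ((11 + 11)**2 - 373/(11*(-1)))*(-1/353) = (22**2 - 373/(-11))*(-1/353) = (484 - 373*(-1/11))*(-1/353) = (484 + 373/11)*(-1/353) = (5697/11)*(-1/353) = -5697/3883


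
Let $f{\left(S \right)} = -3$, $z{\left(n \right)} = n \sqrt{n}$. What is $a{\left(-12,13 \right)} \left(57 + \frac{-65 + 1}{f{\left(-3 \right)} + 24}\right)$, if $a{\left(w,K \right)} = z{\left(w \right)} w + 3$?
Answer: $\frac{1133}{7} + \frac{108768 i \sqrt{3}}{7} \approx 161.86 + 26913.0 i$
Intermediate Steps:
$z{\left(n \right)} = n^{\frac{3}{2}}$
$a{\left(w,K \right)} = 3 + w^{\frac{5}{2}}$ ($a{\left(w,K \right)} = w^{\frac{3}{2}} w + 3 = w^{\frac{5}{2}} + 3 = 3 + w^{\frac{5}{2}}$)
$a{\left(-12,13 \right)} \left(57 + \frac{-65 + 1}{f{\left(-3 \right)} + 24}\right) = \left(3 + \left(-12\right)^{\frac{5}{2}}\right) \left(57 + \frac{-65 + 1}{-3 + 24}\right) = \left(3 + 288 i \sqrt{3}\right) \left(57 - \frac{64}{21}\right) = \left(3 + 288 i \sqrt{3}\right) \frac{1133}{21} = \frac{1133}{7} + \frac{108768 i \sqrt{3}}{7}$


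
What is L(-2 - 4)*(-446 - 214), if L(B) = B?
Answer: 3960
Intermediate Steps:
L(-2 - 4)*(-446 - 214) = (-2 - 4)*(-446 - 214) = -6*(-660) = 3960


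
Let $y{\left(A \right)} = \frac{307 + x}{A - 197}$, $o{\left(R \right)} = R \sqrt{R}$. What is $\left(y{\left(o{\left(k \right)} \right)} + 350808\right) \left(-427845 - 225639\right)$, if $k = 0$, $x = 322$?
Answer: $- \frac{45161329727748}{197} \approx -2.2925 \cdot 10^{11}$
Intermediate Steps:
$o{\left(R \right)} = R^{\frac{3}{2}}$
$y{\left(A \right)} = \frac{629}{-197 + A}$ ($y{\left(A \right)} = \frac{307 + 322}{A - 197} = \frac{629}{-197 + A}$)
$\left(y{\left(o{\left(k \right)} \right)} + 350808\right) \left(-427845 - 225639\right) = \left(\frac{629}{-197 + 0^{\frac{3}{2}}} + 350808\right) \left(-427845 - 225639\right) = \left(\frac{629}{-197 + 0} + 350808\right) \left(-653484\right) = \left(\frac{629}{-197} + 350808\right) \left(-653484\right) = \left(629 \left(- \frac{1}{197}\right) + 350808\right) \left(-653484\right) = \left(- \frac{629}{197} + 350808\right) \left(-653484\right) = \frac{69108547}{197} \left(-653484\right) = - \frac{45161329727748}{197}$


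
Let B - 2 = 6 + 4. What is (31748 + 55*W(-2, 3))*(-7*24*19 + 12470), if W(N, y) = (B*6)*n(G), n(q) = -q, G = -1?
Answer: 331298824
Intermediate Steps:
B = 12 (B = 2 + (6 + 4) = 2 + 10 = 12)
W(N, y) = 72 (W(N, y) = (12*6)*(-1*(-1)) = 72*1 = 72)
(31748 + 55*W(-2, 3))*(-7*24*19 + 12470) = (31748 + 55*72)*(-7*24*19 + 12470) = (31748 + 3960)*(-168*19 + 12470) = 35708*(-3192 + 12470) = 35708*9278 = 331298824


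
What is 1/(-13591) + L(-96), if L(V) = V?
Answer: -1304737/13591 ≈ -96.000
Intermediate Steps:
1/(-13591) + L(-96) = 1/(-13591) - 96 = -1/13591 - 96 = -1304737/13591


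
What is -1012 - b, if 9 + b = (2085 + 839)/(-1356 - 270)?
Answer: -813977/813 ≈ -1001.2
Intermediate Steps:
b = -8779/813 (b = -9 + (2085 + 839)/(-1356 - 270) = -9 + 2924/(-1626) = -9 + 2924*(-1/1626) = -9 - 1462/813 = -8779/813 ≈ -10.798)
-1012 - b = -1012 - 1*(-8779/813) = -1012 + 8779/813 = -813977/813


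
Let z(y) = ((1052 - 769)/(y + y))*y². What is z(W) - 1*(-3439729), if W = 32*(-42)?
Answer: 3249553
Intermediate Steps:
W = -1344
z(y) = 283*y/2 (z(y) = (283/((2*y)))*y² = (283*(1/(2*y)))*y² = (283/(2*y))*y² = 283*y/2)
z(W) - 1*(-3439729) = (283/2)*(-1344) - 1*(-3439729) = -190176 + 3439729 = 3249553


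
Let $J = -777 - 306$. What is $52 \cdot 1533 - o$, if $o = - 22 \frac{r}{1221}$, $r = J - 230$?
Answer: $\frac{8845850}{111} \approx 79692.0$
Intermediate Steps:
$J = -1083$ ($J = -777 - 306 = -1083$)
$r = -1313$ ($r = -1083 - 230 = -1313$)
$o = \frac{2626}{111}$ ($o = - 22 \left(- \frac{1313}{1221}\right) = - 22 \left(\left(-1313\right) \frac{1}{1221}\right) = \left(-22\right) \left(- \frac{1313}{1221}\right) = \frac{2626}{111} \approx 23.658$)
$52 \cdot 1533 - o = 52 \cdot 1533 - \frac{2626}{111} = 79716 - \frac{2626}{111} = \frac{8845850}{111}$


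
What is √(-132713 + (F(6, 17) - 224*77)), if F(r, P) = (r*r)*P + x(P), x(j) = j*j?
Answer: 2*I*√37265 ≈ 386.08*I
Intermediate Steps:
x(j) = j²
F(r, P) = P² + P*r² (F(r, P) = (r*r)*P + P² = r²*P + P² = P*r² + P² = P² + P*r²)
√(-132713 + (F(6, 17) - 224*77)) = √(-132713 + (17*(17 + 6²) - 224*77)) = √(-132713 + (17*(17 + 36) - 17248)) = √(-132713 + (17*53 - 17248)) = √(-132713 + (901 - 17248)) = √(-132713 - 16347) = √(-149060) = 2*I*√37265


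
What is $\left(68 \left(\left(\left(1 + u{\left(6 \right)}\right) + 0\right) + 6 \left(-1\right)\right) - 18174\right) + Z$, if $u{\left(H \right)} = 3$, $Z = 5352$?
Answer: $-12958$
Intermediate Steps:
$\left(68 \left(\left(\left(1 + u{\left(6 \right)}\right) + 0\right) + 6 \left(-1\right)\right) - 18174\right) + Z = \left(68 \left(\left(\left(1 + 3\right) + 0\right) + 6 \left(-1\right)\right) - 18174\right) + 5352 = \left(68 \left(\left(4 + 0\right) - 6\right) - 18174\right) + 5352 = \left(68 \left(4 - 6\right) - 18174\right) + 5352 = \left(68 \left(-2\right) - 18174\right) + 5352 = \left(-136 - 18174\right) + 5352 = -18310 + 5352 = -12958$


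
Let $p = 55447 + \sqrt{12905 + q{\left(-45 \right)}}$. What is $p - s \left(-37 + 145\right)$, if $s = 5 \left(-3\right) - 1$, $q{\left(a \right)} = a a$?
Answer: $57175 + \sqrt{14930} \approx 57297.0$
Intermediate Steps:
$q{\left(a \right)} = a^{2}$
$s = -16$ ($s = -15 - 1 = -16$)
$p = 55447 + \sqrt{14930}$ ($p = 55447 + \sqrt{12905 + \left(-45\right)^{2}} = 55447 + \sqrt{12905 + 2025} = 55447 + \sqrt{14930} \approx 55569.0$)
$p - s \left(-37 + 145\right) = \left(55447 + \sqrt{14930}\right) - - 16 \left(-37 + 145\right) = \left(55447 + \sqrt{14930}\right) - \left(-16\right) 108 = \left(55447 + \sqrt{14930}\right) - -1728 = \left(55447 + \sqrt{14930}\right) + 1728 = 57175 + \sqrt{14930}$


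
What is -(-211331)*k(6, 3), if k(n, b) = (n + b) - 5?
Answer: 845324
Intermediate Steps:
k(n, b) = -5 + b + n (k(n, b) = (b + n) - 5 = -5 + b + n)
-(-211331)*k(6, 3) = -(-211331)*(-5 + 3 + 6) = -(-211331)*4 = -1*(-845324) = 845324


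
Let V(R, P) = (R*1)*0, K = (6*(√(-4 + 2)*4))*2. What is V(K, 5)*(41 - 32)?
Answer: 0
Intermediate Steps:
K = 48*I*√2 (K = (6*(√(-2)*4))*2 = (6*((I*√2)*4))*2 = (6*(4*I*√2))*2 = (24*I*√2)*2 = 48*I*√2 ≈ 67.882*I)
V(R, P) = 0 (V(R, P) = R*0 = 0)
V(K, 5)*(41 - 32) = 0*(41 - 32) = 0*9 = 0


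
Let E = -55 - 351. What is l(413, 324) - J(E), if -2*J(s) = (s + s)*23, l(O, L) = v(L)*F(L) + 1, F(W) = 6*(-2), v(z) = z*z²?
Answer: -408156025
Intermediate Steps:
E = -406
v(z) = z³
F(W) = -12
l(O, L) = 1 - 12*L³ (l(O, L) = L³*(-12) + 1 = -12*L³ + 1 = 1 - 12*L³)
J(s) = -23*s (J(s) = -(s + s)*23/2 = -2*s*23/2 = -23*s)
l(413, 324) - J(E) = (1 - 12*324³) - (-23)*(-406) = (1 - 12*34012224) - 1*9338 = (1 - 408146688) - 9338 = -408146687 - 9338 = -408156025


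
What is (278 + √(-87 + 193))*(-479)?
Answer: -133162 - 479*√106 ≈ -1.3809e+5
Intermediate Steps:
(278 + √(-87 + 193))*(-479) = (278 + √106)*(-479) = -133162 - 479*√106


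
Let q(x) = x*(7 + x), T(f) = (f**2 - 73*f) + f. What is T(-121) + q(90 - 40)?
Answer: 26203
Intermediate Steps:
T(f) = f**2 - 72*f
T(-121) + q(90 - 40) = -121*(-72 - 121) + (90 - 40)*(7 + (90 - 40)) = -121*(-193) + 50*(7 + 50) = 23353 + 50*57 = 23353 + 2850 = 26203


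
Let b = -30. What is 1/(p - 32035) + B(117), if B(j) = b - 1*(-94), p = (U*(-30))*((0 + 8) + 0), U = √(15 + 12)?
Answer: 13115974713/204937205 + 144*√3/204937205 ≈ 64.000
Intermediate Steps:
U = 3*√3 (U = √27 = 3*√3 ≈ 5.1962)
p = -720*√3 (p = ((3*√3)*(-30))*((0 + 8) + 0) = (-90*√3)*(8 + 0) = -90*√3*8 = -720*√3 ≈ -1247.1)
B(j) = 64 (B(j) = -30 - 1*(-94) = -30 + 94 = 64)
1/(p - 32035) + B(117) = 1/(-720*√3 - 32035) + 64 = 1/(-32035 - 720*√3) + 64 = 64 + 1/(-32035 - 720*√3)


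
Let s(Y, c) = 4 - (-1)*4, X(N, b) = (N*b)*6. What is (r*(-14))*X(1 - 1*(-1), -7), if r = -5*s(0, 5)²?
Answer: -376320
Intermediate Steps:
X(N, b) = 6*N*b
s(Y, c) = 8 (s(Y, c) = 4 - 1*(-4) = 4 + 4 = 8)
r = -320 (r = -5*8² = -5*64 = -320)
(r*(-14))*X(1 - 1*(-1), -7) = (-320*(-14))*(6*(1 - 1*(-1))*(-7)) = 4480*(6*(1 + 1)*(-7)) = 4480*(6*2*(-7)) = 4480*(-84) = -376320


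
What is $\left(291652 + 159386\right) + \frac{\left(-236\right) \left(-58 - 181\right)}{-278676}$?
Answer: $\frac{31423352321}{69669} \approx 4.5104 \cdot 10^{5}$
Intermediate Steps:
$\left(291652 + 159386\right) + \frac{\left(-236\right) \left(-58 - 181\right)}{-278676} = 451038 + \left(-236\right) \left(-239\right) \left(- \frac{1}{278676}\right) = 451038 + 56404 \left(- \frac{1}{278676}\right) = 451038 - \frac{14101}{69669} = \frac{31423352321}{69669}$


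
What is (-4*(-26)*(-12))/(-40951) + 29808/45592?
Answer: 159695778/233379749 ≈ 0.68427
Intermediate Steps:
(-4*(-26)*(-12))/(-40951) + 29808/45592 = (104*(-12))*(-1/40951) + 29808*(1/45592) = -1248*(-1/40951) + 3726/5699 = 1248/40951 + 3726/5699 = 159695778/233379749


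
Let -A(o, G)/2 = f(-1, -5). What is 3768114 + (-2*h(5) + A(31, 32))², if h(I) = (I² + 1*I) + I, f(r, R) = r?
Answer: 3772738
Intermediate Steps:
A(o, G) = 2 (A(o, G) = -2*(-1) = 2)
h(I) = I² + 2*I (h(I) = (I² + I) + I = (I + I²) + I = I² + 2*I)
3768114 + (-2*h(5) + A(31, 32))² = 3768114 + (-10*(2 + 5) + 2)² = 3768114 + (-10*7 + 2)² = 3768114 + (-2*35 + 2)² = 3768114 + (-70 + 2)² = 3768114 + (-68)² = 3768114 + 4624 = 3772738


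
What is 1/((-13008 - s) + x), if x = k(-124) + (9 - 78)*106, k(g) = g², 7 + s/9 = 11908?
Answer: -1/112055 ≈ -8.9242e-6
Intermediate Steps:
s = 107109 (s = -63 + 9*11908 = -63 + 107172 = 107109)
x = 8062 (x = (-124)² + (9 - 78)*106 = 15376 - 69*106 = 15376 - 7314 = 8062)
1/((-13008 - s) + x) = 1/((-13008 - 1*107109) + 8062) = 1/((-13008 - 107109) + 8062) = 1/(-120117 + 8062) = 1/(-112055) = -1/112055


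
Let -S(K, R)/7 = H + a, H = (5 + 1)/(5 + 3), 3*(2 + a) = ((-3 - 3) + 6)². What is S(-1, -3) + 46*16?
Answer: 2979/4 ≈ 744.75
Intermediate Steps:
a = -2 (a = -2 + ((-3 - 3) + 6)²/3 = -2 + (-6 + 6)²/3 = -2 + (⅓)*0² = -2 + (⅓)*0 = -2 + 0 = -2)
H = ¾ (H = 6/8 = 6*(⅛) = ¾ ≈ 0.75000)
S(K, R) = 35/4 (S(K, R) = -7*(¾ - 2) = -7*(-5/4) = 35/4)
S(-1, -3) + 46*16 = 35/4 + 46*16 = 35/4 + 736 = 2979/4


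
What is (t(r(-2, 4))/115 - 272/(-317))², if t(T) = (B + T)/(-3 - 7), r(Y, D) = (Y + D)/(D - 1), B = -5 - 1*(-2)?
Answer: 884764103161/1196070322500 ≈ 0.73973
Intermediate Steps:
B = -3 (B = -5 + 2 = -3)
r(Y, D) = (D + Y)/(-1 + D)
t(T) = 3/10 - T/10 (t(T) = (-3 + T)/(-3 - 7) = (-3 + T)/(-10) = (-3 + T)*(-⅒) = 3/10 - T/10)
(t(r(-2, 4))/115 - 272/(-317))² = ((3/10 - (4 - 2)/(10*(-1 + 4)))/115 - 272/(-317))² = ((3/10 - 2/(10*3))*(1/115) - 272*(-1/317))² = ((3/10 - 2/30)*(1/115) + 272/317)² = ((3/10 - ⅒*⅔)*(1/115) + 272/317)² = ((3/10 - 1/15)*(1/115) + 272/317)² = ((7/30)*(1/115) + 272/317)² = (7/3450 + 272/317)² = (940619/1093650)² = 884764103161/1196070322500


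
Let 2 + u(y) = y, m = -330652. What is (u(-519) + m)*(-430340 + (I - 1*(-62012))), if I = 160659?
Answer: 68774365737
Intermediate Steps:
u(y) = -2 + y
(u(-519) + m)*(-430340 + (I - 1*(-62012))) = ((-2 - 519) - 330652)*(-430340 + (160659 - 1*(-62012))) = (-521 - 330652)*(-430340 + (160659 + 62012)) = -331173*(-430340 + 222671) = -331173*(-207669) = 68774365737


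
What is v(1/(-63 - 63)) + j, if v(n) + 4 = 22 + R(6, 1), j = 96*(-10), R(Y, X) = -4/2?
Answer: -944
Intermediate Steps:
R(Y, X) = -2 (R(Y, X) = -4*½ = -2)
j = -960
v(n) = 16 (v(n) = -4 + (22 - 2) = -4 + 20 = 16)
v(1/(-63 - 63)) + j = 16 - 960 = -944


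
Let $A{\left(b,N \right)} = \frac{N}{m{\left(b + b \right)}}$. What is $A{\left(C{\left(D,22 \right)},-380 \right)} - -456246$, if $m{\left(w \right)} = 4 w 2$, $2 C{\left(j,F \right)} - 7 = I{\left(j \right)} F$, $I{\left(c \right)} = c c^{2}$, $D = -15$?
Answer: $\frac{67746143651}{148486} \approx 4.5625 \cdot 10^{5}$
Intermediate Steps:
$I{\left(c \right)} = c^{3}$
$C{\left(j,F \right)} = \frac{7}{2} + \frac{F j^{3}}{2}$ ($C{\left(j,F \right)} = \frac{7}{2} + \frac{j^{3} F}{2} = \frac{7}{2} + \frac{F j^{3}}{2}$)
$m{\left(w \right)} = 8 w$
$A{\left(b,N \right)} = \frac{N}{16 b}$ ($A{\left(b,N \right)} = \frac{N}{8 \left(b + b\right)} = \frac{N}{8 \cdot 2 b} = \frac{N}{16 b}$)
$A{\left(C{\left(D,22 \right)},-380 \right)} - -456246 = \frac{1}{16} \left(-380\right) \frac{1}{\frac{7}{2} + \frac{1}{2} \cdot 22 \left(-15\right)^{3}} - -456246 = \frac{1}{16} \left(-380\right) \frac{1}{\frac{7}{2} + \frac{1}{2} \cdot 22 \left(-3375\right)} + 456246 = \frac{1}{16} \left(-380\right) \frac{1}{\frac{7}{2} - 37125} + 456246 = \frac{1}{16} \left(-380\right) \frac{1}{- \frac{74243}{2}} + 456246 = \frac{1}{16} \left(-380\right) \left(- \frac{2}{74243}\right) + 456246 = \frac{95}{148486} + 456246 = \frac{67746143651}{148486}$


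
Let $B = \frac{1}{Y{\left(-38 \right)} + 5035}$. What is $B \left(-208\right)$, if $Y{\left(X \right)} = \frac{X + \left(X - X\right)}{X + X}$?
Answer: $- \frac{416}{10071} \approx -0.041307$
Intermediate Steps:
$Y{\left(X \right)} = \frac{1}{2}$ ($Y{\left(X \right)} = \frac{X + 0}{2 X} = X \frac{1}{2 X} = \frac{1}{2}$)
$B = \frac{2}{10071}$ ($B = \frac{1}{\frac{1}{2} + 5035} = \frac{1}{\frac{10071}{2}} = \frac{2}{10071} \approx 0.00019859$)
$B \left(-208\right) = \frac{2}{10071} \left(-208\right) = - \frac{416}{10071}$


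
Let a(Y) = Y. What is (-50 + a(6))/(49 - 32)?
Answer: -44/17 ≈ -2.5882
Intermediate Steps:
(-50 + a(6))/(49 - 32) = (-50 + 6)/(49 - 32) = -44/17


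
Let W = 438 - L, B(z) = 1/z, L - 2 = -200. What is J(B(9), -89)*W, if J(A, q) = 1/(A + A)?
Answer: 2862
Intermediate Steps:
L = -198 (L = 2 - 200 = -198)
J(A, q) = 1/(2*A)
W = 636 (W = 438 - 1*(-198) = 438 + 198 = 636)
J(B(9), -89)*W = (1/(2*(1/9)))*636 = (1/(2*(⅑)))*636 = ((½)*9)*636 = (9/2)*636 = 2862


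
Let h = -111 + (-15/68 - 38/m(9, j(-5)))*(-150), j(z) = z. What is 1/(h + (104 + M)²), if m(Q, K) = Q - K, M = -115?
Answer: 238/107155 ≈ 0.0022211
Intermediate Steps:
h = 78357/238 (h = -111 + (-15/68 - 38/(9 - 1*(-5)))*(-150) = -111 + (-15*1/68 - 38/(9 + 5))*(-150) = -111 + (-15/68 - 38/14)*(-150) = -111 + (-15/68 - 38*1/14)*(-150) = -111 + (-15/68 - 19/7)*(-150) = -111 - 1397/476*(-150) = -111 + 104775/238 = 78357/238 ≈ 329.23)
1/(h + (104 + M)²) = 1/(78357/238 + (104 - 115)²) = 1/(78357/238 + (-11)²) = 1/(78357/238 + 121) = 1/(107155/238) = 238/107155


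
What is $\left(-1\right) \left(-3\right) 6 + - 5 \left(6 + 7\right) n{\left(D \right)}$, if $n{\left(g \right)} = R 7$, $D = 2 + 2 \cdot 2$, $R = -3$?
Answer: $1383$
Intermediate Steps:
$D = 6$ ($D = 2 + 4 = 6$)
$n{\left(g \right)} = -21$ ($n{\left(g \right)} = \left(-3\right) 7 = -21$)
$\left(-1\right) \left(-3\right) 6 + - 5 \left(6 + 7\right) n{\left(D \right)} = \left(-1\right) \left(-3\right) 6 + - 5 \left(6 + 7\right) \left(-21\right) = 3 \cdot 6 + \left(-5\right) 13 \left(-21\right) = 18 - -1365 = 18 + 1365 = 1383$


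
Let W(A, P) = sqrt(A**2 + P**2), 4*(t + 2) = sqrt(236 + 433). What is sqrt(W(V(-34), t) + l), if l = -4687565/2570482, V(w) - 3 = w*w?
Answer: sqrt(-12049301456330 + 1651844428081*sqrt(21493229 - 16*sqrt(669)))/2570482 ≈ 34.017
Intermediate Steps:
V(w) = 3 + w**2 (V(w) = 3 + w*w = 3 + w**2)
l = -4687565/2570482 (l = -4687565*1/2570482 = -4687565/2570482 ≈ -1.8236)
t = -2 + sqrt(669)/4 (t = -2 + sqrt(236 + 433)/4 = -2 + sqrt(669)/4 ≈ 4.4663)
sqrt(W(V(-34), t) + l) = sqrt(sqrt((3 + (-34)**2)**2 + (-2 + sqrt(669)/4)**2) - 4687565/2570482) = sqrt(sqrt((3 + 1156)**2 + (-2 + sqrt(669)/4)**2) - 4687565/2570482) = sqrt(sqrt(1159**2 + (-2 + sqrt(669)/4)**2) - 4687565/2570482) = sqrt(sqrt(1343281 + (-2 + sqrt(669)/4)**2) - 4687565/2570482) = sqrt(-4687565/2570482 + sqrt(1343281 + (-2 + sqrt(669)/4)**2))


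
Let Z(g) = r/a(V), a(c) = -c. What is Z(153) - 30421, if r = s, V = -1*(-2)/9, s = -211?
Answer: -58943/2 ≈ -29472.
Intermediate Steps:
V = 2/9 (V = 2*(⅑) = 2/9 ≈ 0.22222)
r = -211
Z(g) = 1899/2 (Z(g) = -211/((-1*2/9)) = -211/(-2/9) = -211*(-9/2) = 1899/2)
Z(153) - 30421 = 1899/2 - 30421 = -58943/2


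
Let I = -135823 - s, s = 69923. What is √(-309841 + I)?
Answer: I*√515587 ≈ 718.04*I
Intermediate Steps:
I = -205746 (I = -135823 - 1*69923 = -135823 - 69923 = -205746)
√(-309841 + I) = √(-309841 - 205746) = √(-515587) = I*√515587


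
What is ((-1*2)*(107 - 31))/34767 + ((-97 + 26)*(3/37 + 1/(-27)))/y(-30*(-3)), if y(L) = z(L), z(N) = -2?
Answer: 6017134/3859137 ≈ 1.5592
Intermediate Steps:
y(L) = -2
((-1*2)*(107 - 31))/34767 + ((-97 + 26)*(3/37 + 1/(-27)))/y(-30*(-3)) = ((-1*2)*(107 - 31))/34767 + ((-97 + 26)*(3/37 + 1/(-27)))/(-2) = -2*76*(1/34767) - 71*(3*(1/37) + 1*(-1/27))*(-1/2) = -152*1/34767 - 71*(3/37 - 1/27)*(-1/2) = -152/34767 - 71*44/999*(-1/2) = -152/34767 - 3124/999*(-1/2) = -152/34767 + 1562/999 = 6017134/3859137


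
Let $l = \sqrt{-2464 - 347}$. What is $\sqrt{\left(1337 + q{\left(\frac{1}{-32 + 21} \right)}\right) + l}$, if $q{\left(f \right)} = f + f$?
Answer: $\frac{\sqrt{161755 + 121 i \sqrt{2811}}}{11} \approx 36.57 + 0.7249 i$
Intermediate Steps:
$q{\left(f \right)} = 2 f$
$l = i \sqrt{2811}$ ($l = \sqrt{-2811} = i \sqrt{2811} \approx 53.019 i$)
$\sqrt{\left(1337 + q{\left(\frac{1}{-32 + 21} \right)}\right) + l} = \sqrt{\left(1337 + \frac{2}{-32 + 21}\right) + i \sqrt{2811}} = \sqrt{\left(1337 + \frac{2}{-11}\right) + i \sqrt{2811}} = \sqrt{\left(1337 + 2 \left(- \frac{1}{11}\right)\right) + i \sqrt{2811}} = \sqrt{\left(1337 - \frac{2}{11}\right) + i \sqrt{2811}} = \sqrt{\frac{14705}{11} + i \sqrt{2811}}$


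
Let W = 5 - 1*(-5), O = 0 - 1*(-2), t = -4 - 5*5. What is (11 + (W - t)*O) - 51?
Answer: 38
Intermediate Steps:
t = -29 (t = -4 - 25 = -29)
O = 2 (O = 0 + 2 = 2)
W = 10 (W = 5 + 5 = 10)
(11 + (W - t)*O) - 51 = (11 + (10 - 1*(-29))*2) - 51 = (11 + (10 + 29)*2) - 51 = (11 + 39*2) - 51 = (11 + 78) - 51 = 89 - 51 = 38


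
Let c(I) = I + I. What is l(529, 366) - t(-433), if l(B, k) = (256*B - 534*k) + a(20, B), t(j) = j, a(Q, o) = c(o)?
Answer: -58529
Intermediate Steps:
c(I) = 2*I
a(Q, o) = 2*o
l(B, k) = -534*k + 258*B (l(B, k) = (256*B - 534*k) + 2*B = (-534*k + 256*B) + 2*B = -534*k + 258*B)
l(529, 366) - t(-433) = (-534*366 + 258*529) - 1*(-433) = (-195444 + 136482) + 433 = -58962 + 433 = -58529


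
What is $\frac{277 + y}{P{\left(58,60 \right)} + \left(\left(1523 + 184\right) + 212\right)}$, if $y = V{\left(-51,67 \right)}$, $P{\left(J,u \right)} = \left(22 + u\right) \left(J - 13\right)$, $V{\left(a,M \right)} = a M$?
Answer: $- \frac{3140}{5609} \approx -0.55981$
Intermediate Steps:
$V{\left(a,M \right)} = M a$
$P{\left(J,u \right)} = \left(-13 + J\right) \left(22 + u\right)$ ($P{\left(J,u \right)} = \left(22 + u\right) \left(-13 + J\right) = \left(-13 + J\right) \left(22 + u\right)$)
$y = -3417$ ($y = 67 \left(-51\right) = -3417$)
$\frac{277 + y}{P{\left(58,60 \right)} + \left(\left(1523 + 184\right) + 212\right)} = \frac{277 - 3417}{\left(-286 - 780 + 22 \cdot 58 + 58 \cdot 60\right) + \left(\left(1523 + 184\right) + 212\right)} = - \frac{3140}{\left(-286 - 780 + 1276 + 3480\right) + \left(1707 + 212\right)} = - \frac{3140}{3690 + 1919} = - \frac{3140}{5609}$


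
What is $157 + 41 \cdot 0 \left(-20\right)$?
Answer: $157$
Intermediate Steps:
$157 + 41 \cdot 0 \left(-20\right) = 157 + 0 \left(-20\right) = 157 + 0 = 157$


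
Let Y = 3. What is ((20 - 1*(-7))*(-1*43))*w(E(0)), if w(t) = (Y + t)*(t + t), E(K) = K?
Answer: 0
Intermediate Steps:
w(t) = 2*t*(3 + t) (w(t) = (3 + t)*(t + t) = (3 + t)*(2*t) = 2*t*(3 + t))
((20 - 1*(-7))*(-1*43))*w(E(0)) = ((20 - 1*(-7))*(-1*43))*(2*0*(3 + 0)) = ((20 + 7)*(-43))*(2*0*3) = (27*(-43))*0 = -1161*0 = 0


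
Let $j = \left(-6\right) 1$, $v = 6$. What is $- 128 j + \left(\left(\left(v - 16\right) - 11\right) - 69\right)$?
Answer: $678$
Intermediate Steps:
$j = -6$
$- 128 j + \left(\left(\left(v - 16\right) - 11\right) - 69\right) = \left(-128\right) \left(-6\right) + \left(\left(\left(6 - 16\right) - 11\right) - 69\right) = 768 - 90 = 678$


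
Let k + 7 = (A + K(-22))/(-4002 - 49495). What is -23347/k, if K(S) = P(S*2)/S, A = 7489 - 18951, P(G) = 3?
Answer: 27477878098/7986371 ≈ 3440.6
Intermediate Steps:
A = -11462
K(S) = 3/S
k = -7986371/1176934 (k = -7 + (-11462 + 3/(-22))/(-4002 - 49495) = -7 + (-11462 + 3*(-1/22))/(-53497) = -7 + (-11462 - 3/22)*(-1/53497) = -7 - 252167/22*(-1/53497) = -7 + 252167/1176934 = -7986371/1176934 ≈ -6.7857)
-23347/k = -23347/(-7986371/1176934) = -23347*(-1176934/7986371) = 27477878098/7986371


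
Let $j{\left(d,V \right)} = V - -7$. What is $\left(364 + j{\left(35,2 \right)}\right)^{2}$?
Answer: $139129$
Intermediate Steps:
$j{\left(d,V \right)} = 7 + V$ ($j{\left(d,V \right)} = V + 7 = 7 + V$)
$\left(364 + j{\left(35,2 \right)}\right)^{2} = \left(364 + \left(7 + 2\right)\right)^{2} = \left(364 + 9\right)^{2} = 373^{2} = 139129$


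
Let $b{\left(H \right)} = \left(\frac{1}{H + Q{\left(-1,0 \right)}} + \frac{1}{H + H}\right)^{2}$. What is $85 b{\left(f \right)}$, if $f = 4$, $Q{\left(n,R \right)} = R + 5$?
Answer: $\frac{24565}{5184} \approx 4.7386$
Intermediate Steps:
$Q{\left(n,R \right)} = 5 + R$
$b{\left(H \right)} = \left(\frac{1}{5 + H} + \frac{1}{2 H}\right)^{2}$ ($b{\left(H \right)} = \left(\frac{1}{H + \left(5 + 0\right)} + \frac{1}{H + H}\right)^{2} = \left(\frac{1}{H + 5} + \frac{1}{2 H}\right)^{2} = \left(\frac{1}{5 + H} + \frac{1}{2 H}\right)^{2}$)
$85 b{\left(f \right)} = 85 \frac{\left(5 + 3 \cdot 4\right)^{2}}{4 \cdot 16 \left(5 + 4\right)^{2}} = 85 \cdot \frac{1}{4} \cdot \frac{1}{16} \cdot \frac{1}{81} \left(5 + 12\right)^{2} = 85 \cdot \frac{1}{4} \cdot \frac{1}{16} \cdot \frac{1}{81} \cdot 17^{2} = 85 \cdot \frac{1}{4} \cdot \frac{1}{16} \cdot \frac{1}{81} \cdot 289 = 85 \cdot \frac{289}{5184} = \frac{24565}{5184}$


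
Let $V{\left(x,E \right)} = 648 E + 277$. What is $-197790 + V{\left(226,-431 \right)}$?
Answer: $-476801$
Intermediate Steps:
$V{\left(x,E \right)} = 277 + 648 E$
$-197790 + V{\left(226,-431 \right)} = -197790 + \left(277 + 648 \left(-431\right)\right) = -197790 + \left(277 - 279288\right) = -197790 - 279011 = -476801$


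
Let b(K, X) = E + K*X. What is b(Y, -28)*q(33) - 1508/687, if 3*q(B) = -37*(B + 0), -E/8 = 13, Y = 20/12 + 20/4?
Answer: 81271508/687 ≈ 1.1830e+5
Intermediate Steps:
Y = 20/3 (Y = 20*(1/12) + 20*(¼) = 5/3 + 5 = 20/3 ≈ 6.6667)
E = -104 (E = -8*13 = -104)
q(B) = -37*B/3 (q(B) = (-37*(B + 0))/3 = (-37*B)/3 = -37*B/3)
b(K, X) = -104 + K*X
b(Y, -28)*q(33) - 1508/687 = (-104 + (20/3)*(-28))*(-37/3*33) - 1508/687 = (-104 - 560/3)*(-407) - 1508*1/687 = -872/3*(-407) - 1508/687 = 354904/3 - 1508/687 = 81271508/687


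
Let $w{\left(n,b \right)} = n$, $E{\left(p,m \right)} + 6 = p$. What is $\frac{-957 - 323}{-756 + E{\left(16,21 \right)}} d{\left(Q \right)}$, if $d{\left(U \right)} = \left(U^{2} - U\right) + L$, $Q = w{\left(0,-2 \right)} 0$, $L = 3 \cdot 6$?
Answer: $\frac{11520}{373} \approx 30.885$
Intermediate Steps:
$E{\left(p,m \right)} = -6 + p$
$L = 18$
$Q = 0$ ($Q = 0 \cdot 0 = 0$)
$d{\left(U \right)} = 18 + U^{2} - U$ ($d{\left(U \right)} = \left(U^{2} - U\right) + 18 = 18 + U^{2} - U$)
$\frac{-957 - 323}{-756 + E{\left(16,21 \right)}} d{\left(Q \right)} = \frac{-957 - 323}{-756 + \left(-6 + 16\right)} \left(18 + 0^{2} - 0\right) = - \frac{1280}{-756 + 10} \left(18 + 0 + 0\right) = - \frac{1280}{-746} \cdot 18 = \left(-1280\right) \left(- \frac{1}{746}\right) 18 = \frac{640}{373} \cdot 18 = \frac{11520}{373}$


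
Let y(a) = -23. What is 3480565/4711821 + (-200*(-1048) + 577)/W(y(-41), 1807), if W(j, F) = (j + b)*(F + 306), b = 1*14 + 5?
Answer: -960898666937/39824311092 ≈ -24.128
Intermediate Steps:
b = 19 (b = 14 + 5 = 19)
W(j, F) = (19 + j)*(306 + F) (W(j, F) = (j + 19)*(F + 306) = (19 + j)*(306 + F))
3480565/4711821 + (-200*(-1048) + 577)/W(y(-41), 1807) = 3480565/4711821 + (-200*(-1048) + 577)/(5814 + 19*1807 + 306*(-23) + 1807*(-23)) = 3480565*(1/4711821) + (209600 + 577)/(5814 + 34333 - 7038 - 41561) = 3480565/4711821 + 210177/(-8452) = 3480565/4711821 + 210177*(-1/8452) = 3480565/4711821 - 210177/8452 = -960898666937/39824311092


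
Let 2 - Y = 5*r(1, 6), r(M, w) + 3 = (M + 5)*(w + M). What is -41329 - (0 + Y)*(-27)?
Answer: -46540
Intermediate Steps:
r(M, w) = -3 + (5 + M)*(M + w) (r(M, w) = -3 + (M + 5)*(w + M) = -3 + (5 + M)*(M + w))
Y = -193 (Y = 2 - 5*(-3 + 1² + 5*1 + 5*6 + 1*6) = 2 - 5*(-3 + 1 + 5 + 30 + 6) = 2 - 5*39 = 2 - 1*195 = 2 - 195 = -193)
-41329 - (0 + Y)*(-27) = -41329 - (0 - 193)*(-27) = -41329 - (-193)*(-27) = -41329 - 1*5211 = -41329 - 5211 = -46540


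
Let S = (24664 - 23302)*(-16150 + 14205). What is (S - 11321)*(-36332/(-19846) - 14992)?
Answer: 395729352201950/9923 ≈ 3.9880e+10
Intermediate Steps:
S = -2649090 (S = 1362*(-1945) = -2649090)
(S - 11321)*(-36332/(-19846) - 14992) = (-2649090 - 11321)*(-36332/(-19846) - 14992) = -2660411*(-36332*(-1/19846) - 14992) = -2660411*(18166/9923 - 14992) = -2660411*(-148747450/9923) = 395729352201950/9923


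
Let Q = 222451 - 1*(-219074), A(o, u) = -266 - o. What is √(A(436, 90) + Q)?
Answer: √440823 ≈ 663.95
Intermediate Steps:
Q = 441525 (Q = 222451 + 219074 = 441525)
√(A(436, 90) + Q) = √((-266 - 1*436) + 441525) = √((-266 - 436) + 441525) = √(-702 + 441525) = √440823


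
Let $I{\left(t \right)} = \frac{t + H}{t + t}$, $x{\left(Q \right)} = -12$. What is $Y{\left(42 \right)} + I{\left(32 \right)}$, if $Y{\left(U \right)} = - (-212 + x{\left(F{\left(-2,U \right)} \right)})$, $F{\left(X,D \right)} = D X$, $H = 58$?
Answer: $\frac{7213}{32} \approx 225.41$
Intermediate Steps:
$I{\left(t \right)} = \frac{58 + t}{2 t}$ ($I{\left(t \right)} = \frac{t + 58}{t + t} = \frac{58 + t}{2 t}$)
$Y{\left(U \right)} = 224$ ($Y{\left(U \right)} = - (-212 - 12) = \left(-1\right) \left(-224\right) = 224$)
$Y{\left(42 \right)} + I{\left(32 \right)} = 224 + \frac{58 + 32}{2 \cdot 32} = 224 + \frac{1}{2} \cdot \frac{1}{32} \cdot 90 = 224 + \frac{45}{32} = \frac{7213}{32}$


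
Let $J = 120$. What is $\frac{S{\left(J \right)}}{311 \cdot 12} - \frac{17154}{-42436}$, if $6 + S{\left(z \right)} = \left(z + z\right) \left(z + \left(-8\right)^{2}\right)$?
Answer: $\frac{40369539}{3299399} \approx 12.235$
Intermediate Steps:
$S{\left(z \right)} = -6 + 2 z \left(64 + z\right)$ ($S{\left(z \right)} = -6 + \left(z + z\right) \left(z + \left(-8\right)^{2}\right) = -6 + 2 z \left(z + 64\right) = -6 + 2 z \left(64 + z\right)$)
$\frac{S{\left(J \right)}}{311 \cdot 12} - \frac{17154}{-42436} = \frac{-6 + 2 \cdot 120^{2} + 128 \cdot 120}{311 \cdot 12} - \frac{17154}{-42436} = \frac{-6 + 2 \cdot 14400 + 15360}{3732} - - \frac{8577}{21218} = \left(-6 + 28800 + 15360\right) \frac{1}{3732} + \frac{8577}{21218} = 44154 \cdot \frac{1}{3732} + \frac{8577}{21218} = \frac{7359}{622} + \frac{8577}{21218} = \frac{40369539}{3299399}$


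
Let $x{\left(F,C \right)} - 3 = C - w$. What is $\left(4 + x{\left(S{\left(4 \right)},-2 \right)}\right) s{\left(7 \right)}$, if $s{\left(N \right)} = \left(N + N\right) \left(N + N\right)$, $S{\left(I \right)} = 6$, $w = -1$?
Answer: $1176$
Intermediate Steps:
$x{\left(F,C \right)} = 4 + C$ ($x{\left(F,C \right)} = 3 + \left(C - -1\right) = 3 + \left(C + 1\right) = 3 + \left(1 + C\right) = 4 + C$)
$s{\left(N \right)} = 4 N^{2}$ ($s{\left(N \right)} = 2 N 2 N = 4 N^{2}$)
$\left(4 + x{\left(S{\left(4 \right)},-2 \right)}\right) s{\left(7 \right)} = \left(4 + \left(4 - 2\right)\right) 4 \cdot 7^{2} = \left(4 + 2\right) 4 \cdot 49 = 6 \cdot 196 = 1176$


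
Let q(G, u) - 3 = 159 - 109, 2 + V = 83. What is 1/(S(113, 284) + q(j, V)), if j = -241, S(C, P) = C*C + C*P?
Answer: 1/44914 ≈ 2.2265e-5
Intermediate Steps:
S(C, P) = C² + C*P
V = 81 (V = -2 + 83 = 81)
q(G, u) = 53 (q(G, u) = 3 + (159 - 109) = 3 + 50 = 53)
1/(S(113, 284) + q(j, V)) = 1/(113*(113 + 284) + 53) = 1/(113*397 + 53) = 1/(44861 + 53) = 1/44914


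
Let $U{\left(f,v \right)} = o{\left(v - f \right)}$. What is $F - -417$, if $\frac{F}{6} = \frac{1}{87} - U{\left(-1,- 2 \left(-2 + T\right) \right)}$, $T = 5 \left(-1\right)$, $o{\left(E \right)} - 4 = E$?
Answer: $\frac{8789}{29} \approx 303.07$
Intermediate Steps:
$o{\left(E \right)} = 4 + E$
$T = -5$
$U{\left(f,v \right)} = 4 + v - f$ ($U{\left(f,v \right)} = 4 - \left(f - v\right) = 4 + v - f$)
$F = - \frac{3304}{29}$ ($F = 6 \left(\frac{1}{87} - \left(4 - 2 \left(-2 - 5\right) - -1\right)\right) = 6 \left(\frac{1}{87} - \left(4 - -14 + 1\right)\right) = 6 \left(\frac{1}{87} - \left(4 + 14 + 1\right)\right) = 6 \left(\frac{1}{87} - 19\right) = 6 \left(- \frac{1652}{87}\right) = - \frac{3304}{29} \approx -113.93$)
$F - -417 = - \frac{3304}{29} - -417 = - \frac{3304}{29} + 417 = \frac{8789}{29}$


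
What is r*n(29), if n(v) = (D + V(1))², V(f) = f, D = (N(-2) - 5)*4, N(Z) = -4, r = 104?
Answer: 127400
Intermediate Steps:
D = -36 (D = (-4 - 5)*4 = -9*4 = -36)
n(v) = 1225 (n(v) = (-36 + 1)² = (-35)² = 1225)
r*n(29) = 104*1225 = 127400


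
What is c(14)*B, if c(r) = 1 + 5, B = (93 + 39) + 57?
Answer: 1134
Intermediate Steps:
B = 189 (B = 132 + 57 = 189)
c(r) = 6
c(14)*B = 6*189 = 1134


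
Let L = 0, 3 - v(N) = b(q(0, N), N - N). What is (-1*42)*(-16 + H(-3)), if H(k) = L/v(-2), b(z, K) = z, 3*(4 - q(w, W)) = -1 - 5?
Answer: 672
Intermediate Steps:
q(w, W) = 6 (q(w, W) = 4 - (-1 - 5)/3 = 4 - ⅓*(-6) = 4 + 2 = 6)
v(N) = -3 (v(N) = 3 - 1*6 = 3 - 6 = -3)
H(k) = 0 (H(k) = 0/(-3) = 0*(-⅓) = 0)
(-1*42)*(-16 + H(-3)) = (-1*42)*(-16 + 0) = -42*(-16) = 672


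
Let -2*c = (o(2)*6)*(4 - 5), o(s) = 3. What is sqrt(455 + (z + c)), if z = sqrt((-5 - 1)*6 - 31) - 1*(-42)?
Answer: sqrt(506 + I*sqrt(67)) ≈ 22.495 + 0.1819*I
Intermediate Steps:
z = 42 + I*sqrt(67) (z = sqrt(-6*6 - 31) + 42 = sqrt(-36 - 31) + 42 = sqrt(-67) + 42 = I*sqrt(67) + 42 = 42 + I*sqrt(67) ≈ 42.0 + 8.1853*I)
c = 9 (c = -3*6*(4 - 5)/2 = -9*(-1) = -1/2*(-18) = 9)
sqrt(455 + (z + c)) = sqrt(455 + ((42 + I*sqrt(67)) + 9)) = sqrt(455 + (51 + I*sqrt(67))) = sqrt(506 + I*sqrt(67))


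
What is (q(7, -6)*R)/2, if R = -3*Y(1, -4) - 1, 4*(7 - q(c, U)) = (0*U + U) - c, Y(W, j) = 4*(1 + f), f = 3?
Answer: -2009/8 ≈ -251.13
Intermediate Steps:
Y(W, j) = 16 (Y(W, j) = 4*(1 + 3) = 4*4 = 16)
q(c, U) = 7 - U/4 + c/4 (q(c, U) = 7 - ((0*U + U) - c)/4 = 7 - ((0 + U) - c)/4 = 7 - (U - c)/4 = 7 + (-U/4 + c/4) = 7 - U/4 + c/4)
R = -49 (R = -3*16 - 1 = -48 - 1 = -49)
(q(7, -6)*R)/2 = ((7 - ¼*(-6) + (¼)*7)*(-49))/2 = ((7 + 3/2 + 7/4)*(-49))*(½) = ((41/4)*(-49))*(½) = -2009/4*½ = -2009/8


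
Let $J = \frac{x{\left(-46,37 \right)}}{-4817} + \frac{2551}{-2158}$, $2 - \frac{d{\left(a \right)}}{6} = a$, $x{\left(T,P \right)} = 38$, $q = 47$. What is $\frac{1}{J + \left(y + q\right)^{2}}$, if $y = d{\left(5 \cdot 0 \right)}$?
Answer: $\frac{10395086}{36172924195} \approx 0.00028737$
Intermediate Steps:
$d{\left(a \right)} = 12 - 6 a$
$y = 12$ ($y = 12 - 6 \cdot 5 \cdot 0 = 12 - 0 = 12 + 0 = 12$)
$J = - \frac{12370171}{10395086}$ ($J = \frac{38}{-4817} + \frac{2551}{-2158} = 38 \left(- \frac{1}{4817}\right) + 2551 \left(- \frac{1}{2158}\right) = - \frac{38}{4817} - \frac{2551}{2158} = - \frac{12370171}{10395086} \approx -1.19$)
$\frac{1}{J + \left(y + q\right)^{2}} = \frac{1}{- \frac{12370171}{10395086} + \left(12 + 47\right)^{2}} = \frac{1}{- \frac{12370171}{10395086} + 59^{2}} = \frac{1}{- \frac{12370171}{10395086} + 3481} = \frac{1}{\frac{36172924195}{10395086}} = \frac{10395086}{36172924195}$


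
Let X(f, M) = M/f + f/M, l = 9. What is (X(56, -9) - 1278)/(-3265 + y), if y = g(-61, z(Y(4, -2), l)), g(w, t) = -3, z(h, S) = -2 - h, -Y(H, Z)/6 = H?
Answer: 647329/1647072 ≈ 0.39302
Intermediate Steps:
Y(H, Z) = -6*H
y = -3
(X(56, -9) - 1278)/(-3265 + y) = ((-9/56 + 56/(-9)) - 1278)/(-3265 - 3) = ((-9*1/56 + 56*(-⅑)) - 1278)/(-3268) = ((-9/56 - 56/9) - 1278)*(-1/3268) = (-3217/504 - 1278)*(-1/3268) = -647329/504*(-1/3268) = 647329/1647072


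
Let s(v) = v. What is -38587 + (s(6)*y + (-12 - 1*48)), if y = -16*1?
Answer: -38743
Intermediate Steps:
y = -16
-38587 + (s(6)*y + (-12 - 1*48)) = -38587 + (6*(-16) + (-12 - 1*48)) = -38587 + (-96 + (-12 - 48)) = -38587 + (-96 - 60) = -38587 - 156 = -38743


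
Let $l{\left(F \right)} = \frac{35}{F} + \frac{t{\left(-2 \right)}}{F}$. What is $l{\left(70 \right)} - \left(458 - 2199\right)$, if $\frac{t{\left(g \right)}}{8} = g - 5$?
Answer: $\frac{17407}{10} \approx 1740.7$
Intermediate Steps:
$t{\left(g \right)} = -40 + 8 g$ ($t{\left(g \right)} = 8 \left(g - 5\right) = 8 \left(-5 + g\right) = -40 + 8 g$)
$l{\left(F \right)} = - \frac{21}{F}$ ($l{\left(F \right)} = \frac{35}{F} + \frac{-40 + 8 \left(-2\right)}{F} = \frac{35}{F} + \frac{-40 - 16}{F} = \frac{35}{F} - \frac{56}{F} = - \frac{21}{F}$)
$l{\left(70 \right)} - \left(458 - 2199\right) = - \frac{21}{70} - \left(458 - 2199\right) = \left(-21\right) \frac{1}{70} - -1741 = - \frac{3}{10} + 1741 = \frac{17407}{10}$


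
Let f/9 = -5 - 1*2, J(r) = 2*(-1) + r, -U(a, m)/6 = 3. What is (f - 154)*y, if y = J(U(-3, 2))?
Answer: 4340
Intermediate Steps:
U(a, m) = -18 (U(a, m) = -6*3 = -18)
J(r) = -2 + r
f = -63 (f = 9*(-5 - 1*2) = 9*(-5 - 2) = 9*(-7) = -63)
y = -20 (y = -2 - 18 = -20)
(f - 154)*y = (-63 - 154)*(-20) = -217*(-20) = 4340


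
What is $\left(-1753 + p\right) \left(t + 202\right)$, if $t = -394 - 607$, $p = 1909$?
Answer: $-124644$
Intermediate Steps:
$t = -1001$
$\left(-1753 + p\right) \left(t + 202\right) = \left(-1753 + 1909\right) \left(-1001 + 202\right) = 156 \left(-799\right) = -124644$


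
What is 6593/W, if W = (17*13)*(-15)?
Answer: -6593/3315 ≈ -1.9888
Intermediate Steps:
W = -3315 (W = 221*(-15) = -3315)
6593/W = 6593/(-3315) = 6593*(-1/3315) = -6593/3315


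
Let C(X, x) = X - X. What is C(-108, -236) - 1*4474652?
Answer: -4474652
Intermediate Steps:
C(X, x) = 0
C(-108, -236) - 1*4474652 = 0 - 1*4474652 = 0 - 4474652 = -4474652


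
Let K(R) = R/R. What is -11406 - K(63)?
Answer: -11407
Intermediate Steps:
K(R) = 1
-11406 - K(63) = -11406 - 1*1 = -11406 - 1 = -11407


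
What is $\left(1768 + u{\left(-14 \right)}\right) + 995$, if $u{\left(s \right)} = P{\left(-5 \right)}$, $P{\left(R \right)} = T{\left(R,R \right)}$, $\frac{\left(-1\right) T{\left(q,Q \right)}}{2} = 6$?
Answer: $2751$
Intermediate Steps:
$T{\left(q,Q \right)} = -12$ ($T{\left(q,Q \right)} = \left(-2\right) 6 = -12$)
$P{\left(R \right)} = -12$
$u{\left(s \right)} = -12$
$\left(1768 + u{\left(-14 \right)}\right) + 995 = \left(1768 - 12\right) + 995 = 1756 + 995 = 2751$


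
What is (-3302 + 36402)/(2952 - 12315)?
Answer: -33100/9363 ≈ -3.5352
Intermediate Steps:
(-3302 + 36402)/(2952 - 12315) = 33100/(-9363) = 33100*(-1/9363) = -33100/9363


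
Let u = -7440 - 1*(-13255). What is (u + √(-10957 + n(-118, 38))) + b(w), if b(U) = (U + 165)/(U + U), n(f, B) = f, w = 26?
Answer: 302571/52 + 5*I*√443 ≈ 5818.7 + 105.24*I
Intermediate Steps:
b(U) = (165 + U)/(2*U) (b(U) = (165 + U)/((2*U)) = (165 + U)*(1/(2*U)) = (165 + U)/(2*U))
u = 5815 (u = -7440 + 13255 = 5815)
(u + √(-10957 + n(-118, 38))) + b(w) = (5815 + √(-10957 - 118)) + (½)*(165 + 26)/26 = (5815 + √(-11075)) + (½)*(1/26)*191 = (5815 + 5*I*√443) + 191/52 = 302571/52 + 5*I*√443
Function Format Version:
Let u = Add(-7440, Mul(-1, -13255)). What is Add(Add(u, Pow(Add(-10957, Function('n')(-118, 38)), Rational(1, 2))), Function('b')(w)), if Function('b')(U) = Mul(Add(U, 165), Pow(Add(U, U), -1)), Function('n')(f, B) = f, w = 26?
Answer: Add(Rational(302571, 52), Mul(5, I, Pow(443, Rational(1, 2)))) ≈ Add(5818.7, Mul(105.24, I))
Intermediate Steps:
Function('b')(U) = Mul(Rational(1, 2), Pow(U, -1), Add(165, U)) (Function('b')(U) = Mul(Add(165, U), Pow(Mul(2, U), -1)) = Mul(Add(165, U), Mul(Rational(1, 2), Pow(U, -1))) = Mul(Rational(1, 2), Pow(U, -1), Add(165, U)))
u = 5815 (u = Add(-7440, 13255) = 5815)
Add(Add(u, Pow(Add(-10957, Function('n')(-118, 38)), Rational(1, 2))), Function('b')(w)) = Add(Add(5815, Pow(Add(-10957, -118), Rational(1, 2))), Mul(Rational(1, 2), Pow(26, -1), Add(165, 26))) = Add(Add(5815, Pow(-11075, Rational(1, 2))), Mul(Rational(1, 2), Rational(1, 26), 191)) = Add(Add(5815, Mul(5, I, Pow(443, Rational(1, 2)))), Rational(191, 52)) = Add(Rational(302571, 52), Mul(5, I, Pow(443, Rational(1, 2))))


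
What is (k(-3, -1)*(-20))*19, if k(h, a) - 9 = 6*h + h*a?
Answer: 2280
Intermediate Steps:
k(h, a) = 9 + 6*h + a*h (k(h, a) = 9 + (6*h + h*a) = 9 + (6*h + a*h) = 9 + 6*h + a*h)
(k(-3, -1)*(-20))*19 = ((9 + 6*(-3) - 1*(-3))*(-20))*19 = ((9 - 18 + 3)*(-20))*19 = -6*(-20)*19 = 120*19 = 2280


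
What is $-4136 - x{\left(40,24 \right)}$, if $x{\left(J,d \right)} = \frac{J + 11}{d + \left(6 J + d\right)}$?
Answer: $- \frac{397073}{96} \approx -4136.2$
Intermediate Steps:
$x{\left(J,d \right)} = \frac{11 + J}{2 d + 6 J}$ ($x{\left(J,d \right)} = \frac{11 + J}{d + \left(d + 6 J\right)} = \frac{11 + J}{2 d + 6 J}$)
$-4136 - x{\left(40,24 \right)} = -4136 - \frac{11 + 40}{2 \left(24 + 3 \cdot 40\right)} = -4136 - \frac{1}{2} \frac{1}{24 + 120} \cdot 51 = -4136 - \frac{1}{2} \cdot \frac{1}{144} \cdot 51 = -4136 - \frac{17}{96} = - \frac{397073}{96}$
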